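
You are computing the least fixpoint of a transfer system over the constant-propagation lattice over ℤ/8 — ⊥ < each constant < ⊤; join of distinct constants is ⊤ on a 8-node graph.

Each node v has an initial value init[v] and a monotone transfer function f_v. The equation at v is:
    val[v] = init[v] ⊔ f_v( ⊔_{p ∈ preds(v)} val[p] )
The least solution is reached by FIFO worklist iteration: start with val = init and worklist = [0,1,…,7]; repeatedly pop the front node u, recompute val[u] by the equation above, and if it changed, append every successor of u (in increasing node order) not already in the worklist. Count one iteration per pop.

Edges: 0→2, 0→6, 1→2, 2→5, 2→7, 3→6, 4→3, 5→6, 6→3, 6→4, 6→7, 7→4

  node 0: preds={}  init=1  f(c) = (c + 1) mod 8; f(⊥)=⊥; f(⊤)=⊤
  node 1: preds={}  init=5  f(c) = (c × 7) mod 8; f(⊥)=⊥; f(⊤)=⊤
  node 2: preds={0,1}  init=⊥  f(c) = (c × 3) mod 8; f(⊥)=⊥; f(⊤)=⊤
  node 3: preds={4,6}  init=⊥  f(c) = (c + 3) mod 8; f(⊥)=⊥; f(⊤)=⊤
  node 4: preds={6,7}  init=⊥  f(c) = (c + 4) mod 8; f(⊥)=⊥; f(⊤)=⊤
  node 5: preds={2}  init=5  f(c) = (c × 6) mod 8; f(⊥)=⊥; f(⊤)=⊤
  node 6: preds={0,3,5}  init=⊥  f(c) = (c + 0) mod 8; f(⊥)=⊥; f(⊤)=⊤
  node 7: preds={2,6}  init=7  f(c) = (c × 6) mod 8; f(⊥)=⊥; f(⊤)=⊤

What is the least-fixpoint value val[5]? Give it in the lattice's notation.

Worklist (12 pops):
  #1 pop 0: in=⊥ → 1 (no change)
  #2 pop 1: in=⊥ → 5 (no change)
  #3 pop 2: in=⊤ → ⊤ (was ⊥); enqueue []
  #4 pop 3: in=⊥ → ⊥ (no change)
  #5 pop 4: in=7 → 3 (was ⊥); enqueue [3]
  #6 pop 5: in=⊤ → ⊤ (was 5); enqueue []
  #7 pop 6: in=⊤ → ⊤ (was ⊥); enqueue [4]
  #8 pop 7: in=⊤ → ⊤ (was 7); enqueue []
  #9 pop 3: in=⊤ → ⊤ (was ⊥); enqueue [6]
  #10 pop 4: in=⊤ → ⊤ (was 3); enqueue [3]
  #11 pop 6: in=⊤ → ⊤ (no change)
  #12 pop 3: in=⊤ → ⊤ (no change)

Fixpoint:
  val[0] = 1
  val[1] = 5
  val[2] = ⊤
  val[3] = ⊤
  val[4] = ⊤
  val[5] = ⊤
  val[6] = ⊤
  val[7] = ⊤

⊤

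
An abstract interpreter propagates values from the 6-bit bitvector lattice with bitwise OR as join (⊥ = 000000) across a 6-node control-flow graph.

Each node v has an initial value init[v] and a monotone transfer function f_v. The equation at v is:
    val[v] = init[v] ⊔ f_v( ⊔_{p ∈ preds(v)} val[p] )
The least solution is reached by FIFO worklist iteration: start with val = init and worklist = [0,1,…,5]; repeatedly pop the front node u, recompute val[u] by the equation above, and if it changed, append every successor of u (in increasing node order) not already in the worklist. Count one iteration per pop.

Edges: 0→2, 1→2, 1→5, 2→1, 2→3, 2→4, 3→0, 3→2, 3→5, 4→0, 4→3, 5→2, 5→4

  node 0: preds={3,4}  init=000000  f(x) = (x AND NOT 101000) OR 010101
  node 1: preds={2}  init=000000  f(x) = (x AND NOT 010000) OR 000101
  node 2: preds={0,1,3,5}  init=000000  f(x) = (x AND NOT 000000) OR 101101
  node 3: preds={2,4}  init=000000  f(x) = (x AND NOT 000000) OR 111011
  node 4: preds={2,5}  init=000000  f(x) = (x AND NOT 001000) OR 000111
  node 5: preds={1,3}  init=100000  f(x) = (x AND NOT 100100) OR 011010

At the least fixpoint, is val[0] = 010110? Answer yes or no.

Worklist (15 pops):
  #1 pop 0: in=000000 → 010101 (was 000000); enqueue []
  #2 pop 1: in=000000 → 000101 (was 000000); enqueue []
  #3 pop 2: in=110101 → 111101 (was 000000); enqueue [1]
  #4 pop 3: in=111101 → 111111 (was 000000); enqueue [0,2]
  #5 pop 4: in=111101 → 110111 (was 000000); enqueue [3]
  #6 pop 5: in=111111 → 111011 (was 100000); enqueue [4]
  #7 pop 1: in=111101 → 101101 (was 000101); enqueue [5]
  #8 pop 0: in=111111 → 010111 (was 010101); enqueue []
  #9 pop 2: in=111111 → 111111 (was 111101); enqueue [1]
  #10 pop 3: in=111111 → 111111 (no change)
  #11 pop 4: in=111111 → 110111 (no change)
  #12 pop 5: in=111111 → 111011 (no change)
  #13 pop 1: in=111111 → 101111 (was 101101); enqueue [2,5]
  #14 pop 2: in=111111 → 111111 (no change)
  #15 pop 5: in=111111 → 111011 (no change)

Fixpoint:
  val[0] = 010111
  val[1] = 101111
  val[2] = 111111
  val[3] = 111111
  val[4] = 110111
  val[5] = 111011

no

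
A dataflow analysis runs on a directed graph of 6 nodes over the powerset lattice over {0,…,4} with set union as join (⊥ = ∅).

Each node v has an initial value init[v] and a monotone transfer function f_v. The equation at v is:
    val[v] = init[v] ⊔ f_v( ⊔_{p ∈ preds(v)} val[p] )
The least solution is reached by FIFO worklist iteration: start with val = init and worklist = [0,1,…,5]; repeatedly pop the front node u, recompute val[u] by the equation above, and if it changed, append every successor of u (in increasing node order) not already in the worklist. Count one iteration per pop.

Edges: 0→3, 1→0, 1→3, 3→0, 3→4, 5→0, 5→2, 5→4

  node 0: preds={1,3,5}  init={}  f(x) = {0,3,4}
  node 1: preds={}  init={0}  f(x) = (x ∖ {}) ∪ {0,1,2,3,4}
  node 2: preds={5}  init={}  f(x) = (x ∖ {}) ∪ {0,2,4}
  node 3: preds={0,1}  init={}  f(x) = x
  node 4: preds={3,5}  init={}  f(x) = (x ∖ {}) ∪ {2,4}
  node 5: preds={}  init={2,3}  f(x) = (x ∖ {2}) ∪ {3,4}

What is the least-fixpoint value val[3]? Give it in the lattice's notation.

Worklist (9 pops):
  #1 pop 0: in={0,2,3} → {0,3,4} (was {}); enqueue []
  #2 pop 1: in={} → {0,1,2,3,4} (was {0}); enqueue [0]
  #3 pop 2: in={2,3} → {0,2,3,4} (was {}); enqueue []
  #4 pop 3: in={0,1,2,3,4} → {0,1,2,3,4} (was {}); enqueue []
  #5 pop 4: in={0,1,2,3,4} → {0,1,2,3,4} (was {}); enqueue []
  #6 pop 5: in={} → {2,3,4} (was {2,3}); enqueue [2,4]
  #7 pop 0: in={0,1,2,3,4} → {0,3,4} (no change)
  #8 pop 2: in={2,3,4} → {0,2,3,4} (no change)
  #9 pop 4: in={0,1,2,3,4} → {0,1,2,3,4} (no change)

Fixpoint:
  val[0] = {0,3,4}
  val[1] = {0,1,2,3,4}
  val[2] = {0,2,3,4}
  val[3] = {0,1,2,3,4}
  val[4] = {0,1,2,3,4}
  val[5] = {2,3,4}

{0,1,2,3,4}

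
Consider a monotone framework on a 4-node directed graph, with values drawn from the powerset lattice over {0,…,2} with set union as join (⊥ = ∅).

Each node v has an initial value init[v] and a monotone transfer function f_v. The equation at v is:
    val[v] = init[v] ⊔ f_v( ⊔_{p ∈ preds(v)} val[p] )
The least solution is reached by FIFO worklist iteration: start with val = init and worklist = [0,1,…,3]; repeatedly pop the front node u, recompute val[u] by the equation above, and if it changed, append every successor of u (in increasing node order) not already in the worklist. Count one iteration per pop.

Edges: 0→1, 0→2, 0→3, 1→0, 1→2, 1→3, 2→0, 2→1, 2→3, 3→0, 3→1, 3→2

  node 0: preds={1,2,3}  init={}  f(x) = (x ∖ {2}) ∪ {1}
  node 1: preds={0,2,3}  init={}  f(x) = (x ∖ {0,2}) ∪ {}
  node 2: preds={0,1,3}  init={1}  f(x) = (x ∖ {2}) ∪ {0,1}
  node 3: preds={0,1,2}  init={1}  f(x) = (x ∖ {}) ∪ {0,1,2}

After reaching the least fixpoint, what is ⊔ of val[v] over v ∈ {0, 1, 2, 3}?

{0,1,2}

Trace (8 dequeues):
  [1] u=0 | in {1} | out {1} | prev {} | push {}
  [2] u=1 | in {1} | out {1} | prev {} | push {0}
  [3] u=2 | in {1} | out {0,1} | prev {1} | push {1}
  [4] u=3 | in {0,1} | out {0,1,2} | prev {1} | push {2}
  [5] u=0 | in {0,1,2} | out {0,1} | prev {1} | push {3}
  [6] u=1 | in {0,1,2} | out {1} | ==
  [7] u=2 | in {0,1,2} | out {0,1} | ==
  [8] u=3 | in {0,1} | out {0,1,2} | ==

Converged values:
  [0] {0,1}
  [1] {1}
  [2] {0,1}
  [3] {0,1,2}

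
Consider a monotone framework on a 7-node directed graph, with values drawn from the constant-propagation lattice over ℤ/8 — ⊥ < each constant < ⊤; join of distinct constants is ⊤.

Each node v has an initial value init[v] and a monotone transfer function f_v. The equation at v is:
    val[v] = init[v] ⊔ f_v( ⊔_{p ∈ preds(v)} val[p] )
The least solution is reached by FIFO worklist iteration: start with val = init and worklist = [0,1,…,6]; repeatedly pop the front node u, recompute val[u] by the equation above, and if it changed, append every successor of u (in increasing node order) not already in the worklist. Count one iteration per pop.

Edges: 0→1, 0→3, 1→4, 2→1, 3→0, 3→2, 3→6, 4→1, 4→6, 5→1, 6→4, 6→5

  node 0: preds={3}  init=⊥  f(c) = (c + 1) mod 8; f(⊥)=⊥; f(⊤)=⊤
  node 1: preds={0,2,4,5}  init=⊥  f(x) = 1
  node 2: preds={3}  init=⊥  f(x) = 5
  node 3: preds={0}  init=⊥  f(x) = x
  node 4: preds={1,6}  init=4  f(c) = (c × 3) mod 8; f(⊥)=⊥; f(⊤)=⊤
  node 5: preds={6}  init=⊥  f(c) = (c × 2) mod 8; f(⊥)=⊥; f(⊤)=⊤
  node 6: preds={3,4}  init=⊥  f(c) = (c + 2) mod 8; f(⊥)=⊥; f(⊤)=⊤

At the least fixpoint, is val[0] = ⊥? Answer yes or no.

yes

Iteration log — 11 steps:
  step 1. node 0  ⊔preds=⊥  new=⊥  stable
  step 2. node 1  ⊔preds=4  new=1  old=⊥  +wl: 
  step 3. node 2  ⊔preds=⊥  new=5  old=⊥  +wl: 1
  step 4. node 3  ⊔preds=⊥  new=⊥  stable
  step 5. node 4  ⊔preds=1  new=⊤  old=4  +wl: 
  step 6. node 5  ⊔preds=⊥  new=⊥  stable
  step 7. node 6  ⊔preds=⊤  new=⊤  old=⊥  +wl: 4,5
  step 8. node 1  ⊔preds=⊤  new=1  stable
  step 9. node 4  ⊔preds=⊤  new=⊤  stable
  step 10. node 5  ⊔preds=⊤  new=⊤  old=⊥  +wl: 1
  step 11. node 1  ⊔preds=⊤  new=1  stable

Least fixpoint reached:
  node 0: ⊥
  node 1: 1
  node 2: 5
  node 3: ⊥
  node 4: ⊤
  node 5: ⊤
  node 6: ⊤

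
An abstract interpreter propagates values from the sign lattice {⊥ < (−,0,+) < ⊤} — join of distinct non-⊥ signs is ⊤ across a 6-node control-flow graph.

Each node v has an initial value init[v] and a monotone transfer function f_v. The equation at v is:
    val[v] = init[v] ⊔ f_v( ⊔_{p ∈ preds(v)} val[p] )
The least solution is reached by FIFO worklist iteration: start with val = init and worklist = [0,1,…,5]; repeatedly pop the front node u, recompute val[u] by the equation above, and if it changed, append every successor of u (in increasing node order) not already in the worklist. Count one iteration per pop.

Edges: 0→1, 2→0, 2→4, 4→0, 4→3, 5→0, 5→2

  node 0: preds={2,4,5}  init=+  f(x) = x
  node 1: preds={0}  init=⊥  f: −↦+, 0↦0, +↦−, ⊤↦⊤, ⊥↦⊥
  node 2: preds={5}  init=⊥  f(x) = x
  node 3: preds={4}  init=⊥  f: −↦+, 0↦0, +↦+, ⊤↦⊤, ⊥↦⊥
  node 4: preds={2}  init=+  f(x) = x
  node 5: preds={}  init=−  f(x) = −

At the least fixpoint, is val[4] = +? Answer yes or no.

no

Worklist (8 pops):
  #1 pop 0: in=⊤ → ⊤ (was +); enqueue []
  #2 pop 1: in=⊤ → ⊤ (was ⊥); enqueue []
  #3 pop 2: in=− → − (was ⊥); enqueue [0]
  #4 pop 3: in=+ → + (was ⊥); enqueue []
  #5 pop 4: in=− → ⊤ (was +); enqueue [3]
  #6 pop 5: in=⊥ → − (no change)
  #7 pop 0: in=⊤ → ⊤ (no change)
  #8 pop 3: in=⊤ → ⊤ (was +); enqueue []

Fixpoint:
  val[0] = ⊤
  val[1] = ⊤
  val[2] = −
  val[3] = ⊤
  val[4] = ⊤
  val[5] = −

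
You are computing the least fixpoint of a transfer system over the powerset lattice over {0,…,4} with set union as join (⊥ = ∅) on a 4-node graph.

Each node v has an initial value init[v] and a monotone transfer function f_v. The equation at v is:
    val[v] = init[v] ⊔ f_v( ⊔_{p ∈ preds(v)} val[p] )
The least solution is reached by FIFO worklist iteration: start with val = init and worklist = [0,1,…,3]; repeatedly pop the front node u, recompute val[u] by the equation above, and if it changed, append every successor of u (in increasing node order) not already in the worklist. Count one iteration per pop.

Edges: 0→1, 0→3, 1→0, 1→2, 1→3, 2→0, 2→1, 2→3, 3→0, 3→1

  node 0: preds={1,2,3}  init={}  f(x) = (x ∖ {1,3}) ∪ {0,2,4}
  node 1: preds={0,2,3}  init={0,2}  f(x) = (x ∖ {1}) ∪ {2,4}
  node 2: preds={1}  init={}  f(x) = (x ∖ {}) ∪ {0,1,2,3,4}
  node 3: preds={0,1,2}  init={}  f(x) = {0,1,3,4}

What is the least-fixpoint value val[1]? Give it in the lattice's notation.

{0,2,3,4}

Iteration log — 9 steps:
  step 1. node 0  ⊔preds={0,2}  new={0,2,4}  old={}  +wl: 
  step 2. node 1  ⊔preds={0,2,4}  new={0,2,4}  old={0,2}  +wl: 0
  step 3. node 2  ⊔preds={0,2,4}  new={0,1,2,3,4}  old={}  +wl: 1
  step 4. node 3  ⊔preds={0,1,2,3,4}  new={0,1,3,4}  old={}  +wl: 
  step 5. node 0  ⊔preds={0,1,2,3,4}  new={0,2,4}  stable
  step 6. node 1  ⊔preds={0,1,2,3,4}  new={0,2,3,4}  old={0,2,4}  +wl: 0,2,3
  step 7. node 0  ⊔preds={0,1,2,3,4}  new={0,2,4}  stable
  step 8. node 2  ⊔preds={0,2,3,4}  new={0,1,2,3,4}  stable
  step 9. node 3  ⊔preds={0,1,2,3,4}  new={0,1,3,4}  stable

Least fixpoint reached:
  node 0: {0,2,4}
  node 1: {0,2,3,4}
  node 2: {0,1,2,3,4}
  node 3: {0,1,3,4}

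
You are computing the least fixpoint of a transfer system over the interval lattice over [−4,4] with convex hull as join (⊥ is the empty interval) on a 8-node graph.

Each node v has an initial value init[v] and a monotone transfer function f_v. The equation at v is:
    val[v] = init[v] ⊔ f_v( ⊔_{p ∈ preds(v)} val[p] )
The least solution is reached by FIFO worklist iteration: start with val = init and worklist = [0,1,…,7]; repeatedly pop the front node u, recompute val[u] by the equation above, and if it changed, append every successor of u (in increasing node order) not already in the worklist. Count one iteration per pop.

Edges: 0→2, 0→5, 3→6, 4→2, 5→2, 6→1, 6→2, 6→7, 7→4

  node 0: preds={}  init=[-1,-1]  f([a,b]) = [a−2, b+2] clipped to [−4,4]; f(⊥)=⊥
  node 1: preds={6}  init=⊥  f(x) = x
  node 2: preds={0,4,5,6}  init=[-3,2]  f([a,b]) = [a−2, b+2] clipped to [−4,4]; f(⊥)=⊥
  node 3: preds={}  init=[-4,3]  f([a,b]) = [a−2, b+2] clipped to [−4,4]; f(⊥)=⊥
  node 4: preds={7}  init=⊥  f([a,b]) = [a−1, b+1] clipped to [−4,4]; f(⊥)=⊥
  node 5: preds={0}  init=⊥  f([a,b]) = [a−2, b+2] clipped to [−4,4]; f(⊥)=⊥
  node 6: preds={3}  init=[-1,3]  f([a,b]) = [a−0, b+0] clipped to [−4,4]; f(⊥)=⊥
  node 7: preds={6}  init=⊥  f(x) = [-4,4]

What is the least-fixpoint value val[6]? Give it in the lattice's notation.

Trace (12 dequeues):
  [1] u=0 | in ⊥ | out [-1,-1] | ==
  [2] u=1 | in [-1,3] | out [-1,3] | prev ⊥ | push {}
  [3] u=2 | in [-1,3] | out [-3,4] | prev [-3,2] | push {}
  [4] u=3 | in ⊥ | out [-4,3] | ==
  [5] u=4 | in ⊥ | out ⊥ | ==
  [6] u=5 | in [-1,-1] | out [-3,1] | prev ⊥ | push {2}
  [7] u=6 | in [-4,3] | out [-4,3] | prev [-1,3] | push {1}
  [8] u=7 | in [-4,3] | out [-4,4] | prev ⊥ | push {4}
  [9] u=2 | in [-4,3] | out [-4,4] | prev [-3,4] | push {}
  [10] u=1 | in [-4,3] | out [-4,3] | prev [-1,3] | push {}
  [11] u=4 | in [-4,4] | out [-4,4] | prev ⊥ | push {2}
  [12] u=2 | in [-4,4] | out [-4,4] | ==

Converged values:
  [0] [-1,-1]
  [1] [-4,3]
  [2] [-4,4]
  [3] [-4,3]
  [4] [-4,4]
  [5] [-3,1]
  [6] [-4,3]
  [7] [-4,4]

[-4,3]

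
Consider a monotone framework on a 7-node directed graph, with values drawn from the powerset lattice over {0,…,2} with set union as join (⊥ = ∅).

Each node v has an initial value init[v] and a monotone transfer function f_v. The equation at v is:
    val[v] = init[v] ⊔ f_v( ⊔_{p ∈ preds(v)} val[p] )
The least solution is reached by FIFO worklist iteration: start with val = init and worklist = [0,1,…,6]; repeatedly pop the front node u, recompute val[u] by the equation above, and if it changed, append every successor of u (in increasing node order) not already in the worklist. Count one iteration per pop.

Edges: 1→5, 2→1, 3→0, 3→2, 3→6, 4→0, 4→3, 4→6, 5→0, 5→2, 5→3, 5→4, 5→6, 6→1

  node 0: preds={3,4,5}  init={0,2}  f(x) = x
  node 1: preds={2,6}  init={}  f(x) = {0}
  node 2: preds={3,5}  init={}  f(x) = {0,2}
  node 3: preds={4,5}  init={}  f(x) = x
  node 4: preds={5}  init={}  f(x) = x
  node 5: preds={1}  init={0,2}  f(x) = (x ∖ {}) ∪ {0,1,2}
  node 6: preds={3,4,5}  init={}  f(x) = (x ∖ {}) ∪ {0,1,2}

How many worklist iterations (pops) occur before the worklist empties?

16

Trace (16 dequeues):
  [1] u=0 | in {0,2} | out {0,2} | ==
  [2] u=1 | in {} | out {0} | prev {} | push {}
  [3] u=2 | in {0,2} | out {0,2} | prev {} | push {1}
  [4] u=3 | in {0,2} | out {0,2} | prev {} | push {0,2}
  [5] u=4 | in {0,2} | out {0,2} | prev {} | push {3}
  [6] u=5 | in {0} | out {0,1,2} | prev {0,2} | push {4}
  [7] u=6 | in {0,1,2} | out {0,1,2} | prev {} | push {}
  [8] u=1 | in {0,1,2} | out {0} | ==
  [9] u=0 | in {0,1,2} | out {0,1,2} | prev {0,2} | push {}
  [10] u=2 | in {0,1,2} | out {0,2} | ==
  [11] u=3 | in {0,1,2} | out {0,1,2} | prev {0,2} | push {0,2,6}
  [12] u=4 | in {0,1,2} | out {0,1,2} | prev {0,2} | push {3}
  [13] u=0 | in {0,1,2} | out {0,1,2} | ==
  [14] u=2 | in {0,1,2} | out {0,2} | ==
  [15] u=6 | in {0,1,2} | out {0,1,2} | ==
  [16] u=3 | in {0,1,2} | out {0,1,2} | ==

Converged values:
  [0] {0,1,2}
  [1] {0}
  [2] {0,2}
  [3] {0,1,2}
  [4] {0,1,2}
  [5] {0,1,2}
  [6] {0,1,2}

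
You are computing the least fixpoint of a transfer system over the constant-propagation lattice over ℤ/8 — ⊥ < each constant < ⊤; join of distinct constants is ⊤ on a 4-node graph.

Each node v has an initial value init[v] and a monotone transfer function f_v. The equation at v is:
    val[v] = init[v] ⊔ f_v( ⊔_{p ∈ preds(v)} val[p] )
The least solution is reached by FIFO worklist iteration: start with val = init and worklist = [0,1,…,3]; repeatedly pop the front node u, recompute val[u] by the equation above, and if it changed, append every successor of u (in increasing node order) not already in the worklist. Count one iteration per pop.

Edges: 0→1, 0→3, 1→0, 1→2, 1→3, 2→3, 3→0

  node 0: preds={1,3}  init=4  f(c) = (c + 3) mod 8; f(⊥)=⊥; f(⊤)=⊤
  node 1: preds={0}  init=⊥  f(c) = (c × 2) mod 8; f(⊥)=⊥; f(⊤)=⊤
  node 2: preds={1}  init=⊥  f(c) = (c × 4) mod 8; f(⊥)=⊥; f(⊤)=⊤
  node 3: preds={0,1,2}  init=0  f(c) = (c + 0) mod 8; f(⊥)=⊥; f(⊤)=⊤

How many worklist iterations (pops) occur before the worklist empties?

5

Trace (5 dequeues):
  [1] u=0 | in 0 | out ⊤ | prev 4 | push {}
  [2] u=1 | in ⊤ | out ⊤ | prev ⊥ | push {0}
  [3] u=2 | in ⊤ | out ⊤ | prev ⊥ | push {}
  [4] u=3 | in ⊤ | out ⊤ | prev 0 | push {}
  [5] u=0 | in ⊤ | out ⊤ | ==

Converged values:
  [0] ⊤
  [1] ⊤
  [2] ⊤
  [3] ⊤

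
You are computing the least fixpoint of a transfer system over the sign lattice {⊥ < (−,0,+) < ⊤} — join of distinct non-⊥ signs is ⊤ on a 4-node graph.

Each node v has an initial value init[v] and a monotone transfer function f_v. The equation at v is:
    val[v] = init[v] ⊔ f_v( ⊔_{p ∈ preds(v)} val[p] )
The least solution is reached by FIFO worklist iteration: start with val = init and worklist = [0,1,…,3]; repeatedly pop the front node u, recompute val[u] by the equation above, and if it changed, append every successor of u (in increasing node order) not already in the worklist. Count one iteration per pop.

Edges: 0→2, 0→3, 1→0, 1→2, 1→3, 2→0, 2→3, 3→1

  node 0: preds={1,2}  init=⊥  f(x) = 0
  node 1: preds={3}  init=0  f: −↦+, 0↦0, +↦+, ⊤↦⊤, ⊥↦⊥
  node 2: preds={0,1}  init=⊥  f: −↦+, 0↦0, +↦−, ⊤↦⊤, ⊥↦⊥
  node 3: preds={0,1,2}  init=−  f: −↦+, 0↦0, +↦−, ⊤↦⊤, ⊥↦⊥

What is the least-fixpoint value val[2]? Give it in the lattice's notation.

⊤

Trace (6 dequeues):
  [1] u=0 | in 0 | out 0 | prev ⊥ | push {}
  [2] u=1 | in − | out ⊤ | prev 0 | push {0}
  [3] u=2 | in ⊤ | out ⊤ | prev ⊥ | push {}
  [4] u=3 | in ⊤ | out ⊤ | prev − | push {1}
  [5] u=0 | in ⊤ | out 0 | ==
  [6] u=1 | in ⊤ | out ⊤ | ==

Converged values:
  [0] 0
  [1] ⊤
  [2] ⊤
  [3] ⊤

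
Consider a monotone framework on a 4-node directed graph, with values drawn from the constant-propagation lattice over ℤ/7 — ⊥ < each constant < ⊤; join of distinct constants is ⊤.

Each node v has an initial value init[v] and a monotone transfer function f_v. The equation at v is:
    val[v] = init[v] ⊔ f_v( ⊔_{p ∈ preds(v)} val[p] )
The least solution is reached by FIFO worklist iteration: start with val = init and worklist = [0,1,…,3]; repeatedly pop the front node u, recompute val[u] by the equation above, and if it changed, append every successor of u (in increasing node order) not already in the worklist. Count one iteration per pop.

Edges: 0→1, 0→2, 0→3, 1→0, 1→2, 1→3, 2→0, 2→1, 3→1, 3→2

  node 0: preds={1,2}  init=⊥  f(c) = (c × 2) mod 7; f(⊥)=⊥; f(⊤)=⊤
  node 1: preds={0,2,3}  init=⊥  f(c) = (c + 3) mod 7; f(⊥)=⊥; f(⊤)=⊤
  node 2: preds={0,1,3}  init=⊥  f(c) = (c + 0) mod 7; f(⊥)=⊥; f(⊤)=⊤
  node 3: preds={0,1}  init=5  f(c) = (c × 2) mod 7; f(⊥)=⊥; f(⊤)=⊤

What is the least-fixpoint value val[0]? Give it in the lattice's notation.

Iteration log — 9 steps:
  step 1. node 0  ⊔preds=⊥  new=⊥  stable
  step 2. node 1  ⊔preds=5  new=1  old=⊥  +wl: 0
  step 3. node 2  ⊔preds=⊤  new=⊤  old=⊥  +wl: 1
  step 4. node 3  ⊔preds=1  new=⊤  old=5  +wl: 2
  step 5. node 0  ⊔preds=⊤  new=⊤  old=⊥  +wl: 3
  step 6. node 1  ⊔preds=⊤  new=⊤  old=1  +wl: 0
  step 7. node 2  ⊔preds=⊤  new=⊤  stable
  step 8. node 3  ⊔preds=⊤  new=⊤  stable
  step 9. node 0  ⊔preds=⊤  new=⊤  stable

Least fixpoint reached:
  node 0: ⊤
  node 1: ⊤
  node 2: ⊤
  node 3: ⊤

⊤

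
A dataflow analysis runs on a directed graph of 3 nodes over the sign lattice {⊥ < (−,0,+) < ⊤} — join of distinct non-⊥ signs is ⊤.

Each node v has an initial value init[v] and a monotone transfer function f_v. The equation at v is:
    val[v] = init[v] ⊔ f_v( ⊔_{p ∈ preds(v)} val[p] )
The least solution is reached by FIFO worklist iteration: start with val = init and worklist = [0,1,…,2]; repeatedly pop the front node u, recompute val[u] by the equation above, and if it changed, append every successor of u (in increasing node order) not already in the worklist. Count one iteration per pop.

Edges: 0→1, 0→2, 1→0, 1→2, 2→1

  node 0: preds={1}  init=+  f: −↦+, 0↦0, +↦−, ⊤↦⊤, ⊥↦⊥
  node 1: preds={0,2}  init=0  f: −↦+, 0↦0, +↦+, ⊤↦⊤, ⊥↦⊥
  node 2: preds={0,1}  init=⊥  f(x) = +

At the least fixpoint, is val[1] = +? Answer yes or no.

Iteration log — 5 steps:
  step 1. node 0  ⊔preds=0  new=⊤  old=+  +wl: 
  step 2. node 1  ⊔preds=⊤  new=⊤  old=0  +wl: 0
  step 3. node 2  ⊔preds=⊤  new=+  old=⊥  +wl: 1
  step 4. node 0  ⊔preds=⊤  new=⊤  stable
  step 5. node 1  ⊔preds=⊤  new=⊤  stable

Least fixpoint reached:
  node 0: ⊤
  node 1: ⊤
  node 2: +

no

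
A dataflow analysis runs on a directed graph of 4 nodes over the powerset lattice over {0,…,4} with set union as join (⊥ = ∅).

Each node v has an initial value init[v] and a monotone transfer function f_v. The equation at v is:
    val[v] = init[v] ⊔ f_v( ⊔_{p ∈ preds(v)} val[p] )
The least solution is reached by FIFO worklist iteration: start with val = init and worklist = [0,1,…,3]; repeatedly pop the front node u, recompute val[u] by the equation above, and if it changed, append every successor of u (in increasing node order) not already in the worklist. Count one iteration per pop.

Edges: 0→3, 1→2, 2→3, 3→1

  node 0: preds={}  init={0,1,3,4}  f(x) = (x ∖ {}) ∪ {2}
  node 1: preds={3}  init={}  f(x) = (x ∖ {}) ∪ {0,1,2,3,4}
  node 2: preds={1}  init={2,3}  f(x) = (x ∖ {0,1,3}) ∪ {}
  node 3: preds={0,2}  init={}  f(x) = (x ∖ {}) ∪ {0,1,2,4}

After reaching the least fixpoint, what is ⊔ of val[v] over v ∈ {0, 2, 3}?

{0,1,2,3,4}

Iteration log — 5 steps:
  step 1. node 0  ⊔preds={}  new={0,1,2,3,4}  old={0,1,3,4}  +wl: 
  step 2. node 1  ⊔preds={}  new={0,1,2,3,4}  old={}  +wl: 
  step 3. node 2  ⊔preds={0,1,2,3,4}  new={2,3,4}  old={2,3}  +wl: 
  step 4. node 3  ⊔preds={0,1,2,3,4}  new={0,1,2,3,4}  old={}  +wl: 1
  step 5. node 1  ⊔preds={0,1,2,3,4}  new={0,1,2,3,4}  stable

Least fixpoint reached:
  node 0: {0,1,2,3,4}
  node 1: {0,1,2,3,4}
  node 2: {2,3,4}
  node 3: {0,1,2,3,4}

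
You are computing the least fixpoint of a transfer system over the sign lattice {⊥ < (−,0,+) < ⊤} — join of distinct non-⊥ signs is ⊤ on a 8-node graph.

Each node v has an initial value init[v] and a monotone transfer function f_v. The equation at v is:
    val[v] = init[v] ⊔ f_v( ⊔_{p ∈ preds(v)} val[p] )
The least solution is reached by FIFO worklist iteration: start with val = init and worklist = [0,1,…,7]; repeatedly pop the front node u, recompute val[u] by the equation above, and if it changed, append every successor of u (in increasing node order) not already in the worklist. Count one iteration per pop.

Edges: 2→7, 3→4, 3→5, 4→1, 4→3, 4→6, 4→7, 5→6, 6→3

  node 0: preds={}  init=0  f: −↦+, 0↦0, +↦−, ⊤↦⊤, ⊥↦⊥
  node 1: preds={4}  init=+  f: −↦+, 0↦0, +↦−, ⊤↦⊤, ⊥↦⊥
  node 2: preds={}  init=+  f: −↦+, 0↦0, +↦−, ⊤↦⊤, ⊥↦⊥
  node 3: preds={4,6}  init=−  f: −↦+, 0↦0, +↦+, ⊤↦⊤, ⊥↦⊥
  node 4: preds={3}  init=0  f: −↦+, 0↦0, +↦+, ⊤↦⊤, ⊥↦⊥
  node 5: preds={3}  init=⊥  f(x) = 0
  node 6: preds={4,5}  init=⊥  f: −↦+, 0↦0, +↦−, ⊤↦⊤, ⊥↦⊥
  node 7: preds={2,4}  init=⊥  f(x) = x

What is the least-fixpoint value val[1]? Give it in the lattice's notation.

Worklist (10 pops):
  #1 pop 0: in=⊥ → 0 (no change)
  #2 pop 1: in=0 → ⊤ (was +); enqueue []
  #3 pop 2: in=⊥ → + (no change)
  #4 pop 3: in=0 → ⊤ (was −); enqueue []
  #5 pop 4: in=⊤ → ⊤ (was 0); enqueue [1,3]
  #6 pop 5: in=⊤ → 0 (was ⊥); enqueue []
  #7 pop 6: in=⊤ → ⊤ (was ⊥); enqueue []
  #8 pop 7: in=⊤ → ⊤ (was ⊥); enqueue []
  #9 pop 1: in=⊤ → ⊤ (no change)
  #10 pop 3: in=⊤ → ⊤ (no change)

Fixpoint:
  val[0] = 0
  val[1] = ⊤
  val[2] = +
  val[3] = ⊤
  val[4] = ⊤
  val[5] = 0
  val[6] = ⊤
  val[7] = ⊤

⊤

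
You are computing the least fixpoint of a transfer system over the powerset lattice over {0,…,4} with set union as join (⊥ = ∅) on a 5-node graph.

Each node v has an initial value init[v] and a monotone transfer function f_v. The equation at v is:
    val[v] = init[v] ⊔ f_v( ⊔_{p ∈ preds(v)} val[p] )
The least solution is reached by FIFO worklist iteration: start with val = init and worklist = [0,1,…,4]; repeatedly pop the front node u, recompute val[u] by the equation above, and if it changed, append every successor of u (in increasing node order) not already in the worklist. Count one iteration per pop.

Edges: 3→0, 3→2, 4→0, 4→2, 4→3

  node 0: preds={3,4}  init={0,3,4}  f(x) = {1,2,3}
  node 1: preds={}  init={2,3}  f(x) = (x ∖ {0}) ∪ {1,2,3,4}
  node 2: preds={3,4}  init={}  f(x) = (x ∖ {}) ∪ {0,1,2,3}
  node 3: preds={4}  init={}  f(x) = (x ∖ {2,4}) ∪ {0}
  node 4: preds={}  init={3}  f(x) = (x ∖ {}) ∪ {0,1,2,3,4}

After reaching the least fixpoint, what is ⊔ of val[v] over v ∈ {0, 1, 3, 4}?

Worklist (10 pops):
  #1 pop 0: in={3} → {0,1,2,3,4} (was {0,3,4}); enqueue []
  #2 pop 1: in={} → {1,2,3,4} (was {2,3}); enqueue []
  #3 pop 2: in={3} → {0,1,2,3} (was {}); enqueue []
  #4 pop 3: in={3} → {0,3} (was {}); enqueue [0,2]
  #5 pop 4: in={} → {0,1,2,3,4} (was {3}); enqueue [3]
  #6 pop 0: in={0,1,2,3,4} → {0,1,2,3,4} (no change)
  #7 pop 2: in={0,1,2,3,4} → {0,1,2,3,4} (was {0,1,2,3}); enqueue []
  #8 pop 3: in={0,1,2,3,4} → {0,1,3} (was {0,3}); enqueue [0,2]
  #9 pop 0: in={0,1,2,3,4} → {0,1,2,3,4} (no change)
  #10 pop 2: in={0,1,2,3,4} → {0,1,2,3,4} (no change)

Fixpoint:
  val[0] = {0,1,2,3,4}
  val[1] = {1,2,3,4}
  val[2] = {0,1,2,3,4}
  val[3] = {0,1,3}
  val[4] = {0,1,2,3,4}

{0,1,2,3,4}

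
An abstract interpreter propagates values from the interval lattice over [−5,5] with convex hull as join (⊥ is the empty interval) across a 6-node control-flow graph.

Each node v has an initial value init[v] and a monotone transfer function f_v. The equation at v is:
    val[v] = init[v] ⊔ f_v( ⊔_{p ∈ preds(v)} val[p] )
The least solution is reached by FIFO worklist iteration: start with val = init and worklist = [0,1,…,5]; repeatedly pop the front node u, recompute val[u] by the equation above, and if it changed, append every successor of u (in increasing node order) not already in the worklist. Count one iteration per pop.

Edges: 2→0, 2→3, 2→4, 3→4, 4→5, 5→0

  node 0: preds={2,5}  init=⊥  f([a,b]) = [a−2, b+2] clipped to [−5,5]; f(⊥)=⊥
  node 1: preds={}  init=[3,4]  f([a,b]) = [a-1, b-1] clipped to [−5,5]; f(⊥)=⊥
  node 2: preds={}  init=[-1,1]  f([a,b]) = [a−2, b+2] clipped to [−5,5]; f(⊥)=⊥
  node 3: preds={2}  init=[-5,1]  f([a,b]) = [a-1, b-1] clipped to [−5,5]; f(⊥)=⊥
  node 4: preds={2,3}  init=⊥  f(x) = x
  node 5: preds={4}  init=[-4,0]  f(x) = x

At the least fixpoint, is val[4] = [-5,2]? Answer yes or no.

Iteration log — 7 steps:
  step 1. node 0  ⊔preds=[-4,1]  new=[-5,3]  old=⊥  +wl: 
  step 2. node 1  ⊔preds=⊥  new=[3,4]  stable
  step 3. node 2  ⊔preds=⊥  new=[-1,1]  stable
  step 4. node 3  ⊔preds=[-1,1]  new=[-5,1]  stable
  step 5. node 4  ⊔preds=[-5,1]  new=[-5,1]  old=⊥  +wl: 
  step 6. node 5  ⊔preds=[-5,1]  new=[-5,1]  old=[-4,0]  +wl: 0
  step 7. node 0  ⊔preds=[-5,1]  new=[-5,3]  stable

Least fixpoint reached:
  node 0: [-5,3]
  node 1: [3,4]
  node 2: [-1,1]
  node 3: [-5,1]
  node 4: [-5,1]
  node 5: [-5,1]

no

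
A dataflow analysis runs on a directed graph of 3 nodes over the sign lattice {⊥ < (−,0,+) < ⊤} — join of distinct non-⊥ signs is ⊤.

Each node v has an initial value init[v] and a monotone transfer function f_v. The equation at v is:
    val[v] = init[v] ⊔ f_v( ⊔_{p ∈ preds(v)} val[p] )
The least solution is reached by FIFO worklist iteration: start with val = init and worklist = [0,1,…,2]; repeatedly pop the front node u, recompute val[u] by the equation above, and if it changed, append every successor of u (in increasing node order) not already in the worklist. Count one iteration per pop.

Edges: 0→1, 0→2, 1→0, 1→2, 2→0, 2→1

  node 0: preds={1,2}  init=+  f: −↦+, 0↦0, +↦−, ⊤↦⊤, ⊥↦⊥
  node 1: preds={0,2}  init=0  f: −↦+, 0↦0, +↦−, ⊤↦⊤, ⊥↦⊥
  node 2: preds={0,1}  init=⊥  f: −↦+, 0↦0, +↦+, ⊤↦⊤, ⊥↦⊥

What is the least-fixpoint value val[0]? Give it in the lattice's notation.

⊤

Worklist (5 pops):
  #1 pop 0: in=0 → ⊤ (was +); enqueue []
  #2 pop 1: in=⊤ → ⊤ (was 0); enqueue [0]
  #3 pop 2: in=⊤ → ⊤ (was ⊥); enqueue [1]
  #4 pop 0: in=⊤ → ⊤ (no change)
  #5 pop 1: in=⊤ → ⊤ (no change)

Fixpoint:
  val[0] = ⊤
  val[1] = ⊤
  val[2] = ⊤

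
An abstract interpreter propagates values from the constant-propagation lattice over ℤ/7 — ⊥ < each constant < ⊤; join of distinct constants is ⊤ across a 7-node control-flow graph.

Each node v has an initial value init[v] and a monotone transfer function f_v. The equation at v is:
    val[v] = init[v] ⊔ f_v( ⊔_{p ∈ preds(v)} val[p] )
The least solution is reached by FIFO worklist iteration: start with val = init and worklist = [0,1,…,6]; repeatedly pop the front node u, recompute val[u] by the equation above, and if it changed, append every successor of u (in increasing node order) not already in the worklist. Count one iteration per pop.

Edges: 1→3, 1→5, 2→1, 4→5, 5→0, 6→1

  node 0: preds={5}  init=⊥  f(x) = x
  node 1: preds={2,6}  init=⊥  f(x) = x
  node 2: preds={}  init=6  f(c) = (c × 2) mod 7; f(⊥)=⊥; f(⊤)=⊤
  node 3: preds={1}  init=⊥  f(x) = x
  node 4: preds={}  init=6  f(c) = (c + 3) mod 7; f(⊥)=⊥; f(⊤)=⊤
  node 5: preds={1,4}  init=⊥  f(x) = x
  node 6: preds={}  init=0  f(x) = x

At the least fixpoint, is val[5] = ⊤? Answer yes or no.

yes

Worklist (8 pops):
  #1 pop 0: in=⊥ → ⊥ (no change)
  #2 pop 1: in=⊤ → ⊤ (was ⊥); enqueue []
  #3 pop 2: in=⊥ → 6 (no change)
  #4 pop 3: in=⊤ → ⊤ (was ⊥); enqueue []
  #5 pop 4: in=⊥ → 6 (no change)
  #6 pop 5: in=⊤ → ⊤ (was ⊥); enqueue [0]
  #7 pop 6: in=⊥ → 0 (no change)
  #8 pop 0: in=⊤ → ⊤ (was ⊥); enqueue []

Fixpoint:
  val[0] = ⊤
  val[1] = ⊤
  val[2] = 6
  val[3] = ⊤
  val[4] = 6
  val[5] = ⊤
  val[6] = 0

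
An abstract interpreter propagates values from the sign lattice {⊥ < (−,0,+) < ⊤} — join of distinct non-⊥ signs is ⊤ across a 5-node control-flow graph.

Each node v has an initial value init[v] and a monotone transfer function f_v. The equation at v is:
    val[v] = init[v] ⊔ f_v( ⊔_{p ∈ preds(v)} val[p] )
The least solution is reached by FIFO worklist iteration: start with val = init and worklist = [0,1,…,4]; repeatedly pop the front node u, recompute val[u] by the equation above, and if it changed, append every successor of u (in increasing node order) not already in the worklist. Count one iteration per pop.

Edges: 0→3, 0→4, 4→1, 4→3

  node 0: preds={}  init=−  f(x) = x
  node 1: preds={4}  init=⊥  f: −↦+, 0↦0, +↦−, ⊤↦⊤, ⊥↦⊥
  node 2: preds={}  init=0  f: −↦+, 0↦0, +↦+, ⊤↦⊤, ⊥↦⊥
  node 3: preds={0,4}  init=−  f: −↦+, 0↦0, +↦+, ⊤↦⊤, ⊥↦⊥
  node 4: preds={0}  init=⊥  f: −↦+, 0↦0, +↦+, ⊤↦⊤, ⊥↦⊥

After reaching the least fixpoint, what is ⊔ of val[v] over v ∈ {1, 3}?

Worklist (7 pops):
  #1 pop 0: in=⊥ → − (no change)
  #2 pop 1: in=⊥ → ⊥ (no change)
  #3 pop 2: in=⊥ → 0 (no change)
  #4 pop 3: in=− → ⊤ (was −); enqueue []
  #5 pop 4: in=− → + (was ⊥); enqueue [1,3]
  #6 pop 1: in=+ → − (was ⊥); enqueue []
  #7 pop 3: in=⊤ → ⊤ (no change)

Fixpoint:
  val[0] = −
  val[1] = −
  val[2] = 0
  val[3] = ⊤
  val[4] = +

⊤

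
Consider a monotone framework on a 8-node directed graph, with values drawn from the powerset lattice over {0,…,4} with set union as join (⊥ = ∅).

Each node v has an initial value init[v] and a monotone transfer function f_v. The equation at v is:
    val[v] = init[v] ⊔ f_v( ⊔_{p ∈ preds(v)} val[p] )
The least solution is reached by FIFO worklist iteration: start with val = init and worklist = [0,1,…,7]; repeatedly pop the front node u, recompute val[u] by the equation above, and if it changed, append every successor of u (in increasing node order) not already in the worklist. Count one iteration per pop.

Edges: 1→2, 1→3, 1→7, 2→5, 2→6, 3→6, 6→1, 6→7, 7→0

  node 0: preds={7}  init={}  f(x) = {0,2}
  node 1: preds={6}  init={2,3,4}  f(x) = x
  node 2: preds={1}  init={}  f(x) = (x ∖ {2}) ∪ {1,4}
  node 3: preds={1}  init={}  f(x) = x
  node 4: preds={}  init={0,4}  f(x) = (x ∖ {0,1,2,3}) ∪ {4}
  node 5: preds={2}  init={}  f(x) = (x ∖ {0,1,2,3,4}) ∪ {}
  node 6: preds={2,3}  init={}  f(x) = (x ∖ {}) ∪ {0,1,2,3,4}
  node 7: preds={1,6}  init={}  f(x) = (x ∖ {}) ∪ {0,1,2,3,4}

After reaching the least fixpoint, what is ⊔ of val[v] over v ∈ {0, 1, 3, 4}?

Iteration log — 15 steps:
  step 1. node 0  ⊔preds={}  new={0,2}  old={}  +wl: 
  step 2. node 1  ⊔preds={}  new={2,3,4}  stable
  step 3. node 2  ⊔preds={2,3,4}  new={1,3,4}  old={}  +wl: 
  step 4. node 3  ⊔preds={2,3,4}  new={2,3,4}  old={}  +wl: 
  step 5. node 4  ⊔preds={}  new={0,4}  stable
  step 6. node 5  ⊔preds={1,3,4}  new={}  stable
  step 7. node 6  ⊔preds={1,2,3,4}  new={0,1,2,3,4}  old={}  +wl: 1
  step 8. node 7  ⊔preds={0,1,2,3,4}  new={0,1,2,3,4}  old={}  +wl: 0
  step 9. node 1  ⊔preds={0,1,2,3,4}  new={0,1,2,3,4}  old={2,3,4}  +wl: 2,3,7
  step 10. node 0  ⊔preds={0,1,2,3,4}  new={0,2}  stable
  step 11. node 2  ⊔preds={0,1,2,3,4}  new={0,1,3,4}  old={1,3,4}  +wl: 5,6
  step 12. node 3  ⊔preds={0,1,2,3,4}  new={0,1,2,3,4}  old={2,3,4}  +wl: 
  step 13. node 7  ⊔preds={0,1,2,3,4}  new={0,1,2,3,4}  stable
  step 14. node 5  ⊔preds={0,1,3,4}  new={}  stable
  step 15. node 6  ⊔preds={0,1,2,3,4}  new={0,1,2,3,4}  stable

Least fixpoint reached:
  node 0: {0,2}
  node 1: {0,1,2,3,4}
  node 2: {0,1,3,4}
  node 3: {0,1,2,3,4}
  node 4: {0,4}
  node 5: {}
  node 6: {0,1,2,3,4}
  node 7: {0,1,2,3,4}

{0,1,2,3,4}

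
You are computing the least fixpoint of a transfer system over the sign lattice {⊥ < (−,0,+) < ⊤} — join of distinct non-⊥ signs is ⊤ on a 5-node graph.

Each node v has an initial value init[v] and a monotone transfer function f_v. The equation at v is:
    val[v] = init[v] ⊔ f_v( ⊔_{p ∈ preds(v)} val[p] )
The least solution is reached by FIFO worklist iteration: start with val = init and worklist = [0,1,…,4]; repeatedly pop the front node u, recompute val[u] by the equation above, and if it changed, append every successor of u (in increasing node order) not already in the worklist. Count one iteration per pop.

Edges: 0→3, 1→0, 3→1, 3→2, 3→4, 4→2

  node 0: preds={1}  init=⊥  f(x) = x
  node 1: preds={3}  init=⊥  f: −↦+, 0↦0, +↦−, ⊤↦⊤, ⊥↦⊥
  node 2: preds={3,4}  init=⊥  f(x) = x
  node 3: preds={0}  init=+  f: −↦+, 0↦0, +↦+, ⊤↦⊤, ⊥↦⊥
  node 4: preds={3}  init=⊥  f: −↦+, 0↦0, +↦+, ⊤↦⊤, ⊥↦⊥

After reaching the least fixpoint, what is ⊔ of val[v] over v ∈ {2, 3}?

Trace (8 dequeues):
  [1] u=0 | in ⊥ | out ⊥ | ==
  [2] u=1 | in + | out − | prev ⊥ | push {0}
  [3] u=2 | in + | out + | prev ⊥ | push {}
  [4] u=3 | in ⊥ | out + | ==
  [5] u=4 | in + | out + | prev ⊥ | push {2}
  [6] u=0 | in − | out − | prev ⊥ | push {3}
  [7] u=2 | in + | out + | ==
  [8] u=3 | in − | out + | ==

Converged values:
  [0] −
  [1] −
  [2] +
  [3] +
  [4] +

+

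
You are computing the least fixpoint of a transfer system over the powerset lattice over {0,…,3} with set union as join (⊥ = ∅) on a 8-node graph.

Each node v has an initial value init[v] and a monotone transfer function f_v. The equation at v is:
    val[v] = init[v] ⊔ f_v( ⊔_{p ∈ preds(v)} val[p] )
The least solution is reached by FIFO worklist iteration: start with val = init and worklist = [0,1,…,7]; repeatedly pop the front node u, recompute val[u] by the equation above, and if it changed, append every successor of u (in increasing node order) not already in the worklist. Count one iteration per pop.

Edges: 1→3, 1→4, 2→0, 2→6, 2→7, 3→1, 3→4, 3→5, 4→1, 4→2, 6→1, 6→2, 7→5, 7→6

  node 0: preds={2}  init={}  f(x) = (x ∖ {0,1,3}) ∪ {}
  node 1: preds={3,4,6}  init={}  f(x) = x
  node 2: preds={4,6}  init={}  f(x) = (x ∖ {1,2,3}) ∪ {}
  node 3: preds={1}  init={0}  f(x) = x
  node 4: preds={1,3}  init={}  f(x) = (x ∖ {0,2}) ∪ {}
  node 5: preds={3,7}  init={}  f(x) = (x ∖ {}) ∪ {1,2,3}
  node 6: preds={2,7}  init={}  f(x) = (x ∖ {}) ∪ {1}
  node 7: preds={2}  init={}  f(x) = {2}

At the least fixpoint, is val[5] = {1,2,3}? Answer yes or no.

no

Iteration log — 21 steps:
  step 1. node 0  ⊔preds={}  new={}  stable
  step 2. node 1  ⊔preds={0}  new={0}  old={}  +wl: 
  step 3. node 2  ⊔preds={}  new={}  stable
  step 4. node 3  ⊔preds={0}  new={0}  stable
  step 5. node 4  ⊔preds={0}  new={}  stable
  step 6. node 5  ⊔preds={0}  new={0,1,2,3}  old={}  +wl: 
  step 7. node 6  ⊔preds={}  new={1}  old={}  +wl: 1,2
  step 8. node 7  ⊔preds={}  new={2}  old={}  +wl: 5,6
  step 9. node 1  ⊔preds={0,1}  new={0,1}  old={0}  +wl: 3,4
  step 10. node 2  ⊔preds={1}  new={}  stable
  step 11. node 5  ⊔preds={0,2}  new={0,1,2,3}  stable
  step 12. node 6  ⊔preds={2}  new={1,2}  old={1}  +wl: 1,2
  step 13. node 3  ⊔preds={0,1}  new={0,1}  old={0}  +wl: 5
  step 14. node 4  ⊔preds={0,1}  new={1}  old={}  +wl: 
  step 15. node 1  ⊔preds={0,1,2}  new={0,1,2}  old={0,1}  +wl: 3,4
  step 16. node 2  ⊔preds={1,2}  new={}  stable
  step 17. node 5  ⊔preds={0,1,2}  new={0,1,2,3}  stable
  step 18. node 3  ⊔preds={0,1,2}  new={0,1,2}  old={0,1}  +wl: 1,5
  step 19. node 4  ⊔preds={0,1,2}  new={1}  stable
  step 20. node 1  ⊔preds={0,1,2}  new={0,1,2}  stable
  step 21. node 5  ⊔preds={0,1,2}  new={0,1,2,3}  stable

Least fixpoint reached:
  node 0: {}
  node 1: {0,1,2}
  node 2: {}
  node 3: {0,1,2}
  node 4: {1}
  node 5: {0,1,2,3}
  node 6: {1,2}
  node 7: {2}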